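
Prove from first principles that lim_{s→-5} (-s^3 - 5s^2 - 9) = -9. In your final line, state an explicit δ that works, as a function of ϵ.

Fix ϵ > 0. We want δ > 0 such that 0 < |s + 5| < δ implies |(-s^3 - 5s^2 - 9) + 9| < ϵ.
(-s^3 - 5s^2 - 9) + 9 = -s^3 - 5s^2 = (s + 5)(-s^2).
So |(-s^3 - 5s^2 - 9) + 9| = |s + 5|·|-s^2|.
Require δ ≤ 2. Then |s + 5| < 2 gives |s| < 7, and by the triangle inequality |-s^2| ≤ 7^2 = 49.
Hence |(-s^3 - 5s^2 - 9) + 9| ≤ 49|s + 5| < ϵ provided |s + 5| < ϵ/49.
Choosing δ = min(2, ϵ/49) ensures both conditions, hence |(-s^3 - 5s^2 - 9) + 9| < ϵ.

δ = min(2, ϵ/49)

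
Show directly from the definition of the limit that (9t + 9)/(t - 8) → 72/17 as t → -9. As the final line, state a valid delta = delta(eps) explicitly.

delta = min(17/2, (289/162)eps)

Fix eps > 0. We want delta > 0 with 0 < |t + 9| < delta ⇒ |(9t + 9)/(t - 8) − (72/17)| < eps.
Combining over a common denominator, (9t + 9)/(t - 8) − (72/17) = [(9t + 9)·(-17) − (-72)·(t - 8)] / [(-17)·(t - 8)] = -81(t + 9) / ((-17)(t - 8)).
So |(9t + 9)/(t - 8) − (72/17)| = 81|t + 9| / (17·|t − 8|).
Require delta ≤ 17/2, so |t − 8| ≥ |-17| − |t + 9| > 17 − 17/2 = 17/2.
Hence |(9t + 9)/(t - 8) − (72/17)| < 81|t + 9|/(17·(17/2)) = (162/289)|t + 9|, which is < eps once |t + 9| < (289/162)eps.
Take delta = min(17/2, (289/162)eps). Then 0 < |t + 9| < delta forces both bounds, so |(9t + 9)/(t - 8) − (72/17)| < eps.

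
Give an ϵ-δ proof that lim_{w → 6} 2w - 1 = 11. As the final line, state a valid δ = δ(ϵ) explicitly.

Let ϵ > 0. We need δ > 0 so that 0 < |w − 6| < δ implies |(2w - 1) − 11| < ϵ.
Since (2w - 1) − 11 = 2(w − 6), we have |(2w - 1) − 11| = 2|w − 6|.
So 2|w − 6| < ϵ exactly when |w − 6| < ϵ/2.
Take δ = ϵ/2. If 0 < |w − 6| < δ then |(2w - 1) − 11| = 2|w − 6| < 2·(ϵ/2) = ϵ.

δ = ϵ/2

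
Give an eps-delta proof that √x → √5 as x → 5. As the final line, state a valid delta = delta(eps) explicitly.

Let eps > 0. We want delta > 0 such that 0 < |x − 5| < delta implies |√x − √5| < eps.
Multiplying by the conjugate, |√x − √5| = |x − 5|/(√x + √5).
Restrict delta ≤ 5 so that |x − 5| < 5 forces x > 0, and then √x + √5 > √5.
Hence |√x − √5| < |x − 5|/√5, which is < eps once |x − 5| < √5·eps.
Take delta = min(5, √5·eps). If 0 < |x − 5| < delta then x > 0 and |√x − √5| < |x − 5|/√5 < eps.

delta = min(5, √5·eps)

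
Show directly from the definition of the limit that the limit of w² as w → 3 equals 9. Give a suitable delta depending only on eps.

Fix eps > 0. We seek delta > 0 with 0 < |w − 3| < delta ⇒ |w² − 9| < eps.
Factor: w² − 9 = (w − 3)(w + 3), so |w² − 9| = |w − 3|·|w + 3|.
Restrict delta ≤ 1. Then |w − 3| < 1 gives |w| < 4, so by the triangle inequality |w + 3| ≤ 4 + 3 = 7.
Hence |w² − 9| ≤ 7|w − 3|, which is < eps once |w − 3| < eps/7.
Take delta = min(1, eps/7). If 0 < |w − 3| < delta then both bounds hold and |w² − 9| ≤ 7|w − 3| < 7·(eps/7) = eps.

delta = min(1, eps/7)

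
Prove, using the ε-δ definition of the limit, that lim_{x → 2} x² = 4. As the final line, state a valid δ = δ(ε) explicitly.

Let ε > 0. We seek δ > 0 with 0 < |x − 2| < δ ⇒ |x² − 4| < ε.
Factor: x² − 4 = (x − 2)(x + 2), so |x² − 4| = |x − 2|·|x + 2|.
Impose δ ≤ 2 so that |x| < 4; then |x + 2| ≤ 6.
Hence |x² − 4| ≤ 6|x − 2|, which is < ε once |x − 2| < ε/6.
Take δ = min(2, ε/6). If 0 < |x − 2| < δ then both bounds hold and |x² − 4| ≤ 6|x − 2| < 6·(ε/6) = ε.

δ = min(2, ε/6)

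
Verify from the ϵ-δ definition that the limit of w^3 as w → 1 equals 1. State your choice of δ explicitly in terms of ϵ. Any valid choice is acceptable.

δ = min(1, ϵ/7)

Fix ϵ > 0. We seek δ > 0 with 0 < |w − 1| < δ ⇒ |w^3 − 1| < ϵ.
Factor: w^3 − 1 = (w − 1)(w^2 + w + 1), so |w^3 − 1| = |w − 1|·|w^2 + w + 1|.
Restrict δ ≤ 1. Then |w − 1| < 1 gives |w| < 2, so by the triangle inequality |w^2 + w + 1| ≤ 2^2 + 2 + 1 = 7.
Hence |w^3 − 1| ≤ 7|w − 1|, which is < ϵ once |w − 1| < ϵ/7.
Take δ = min(1, ϵ/7). If 0 < |w − 1| < δ then both bounds hold and |w^3 − 1| ≤ 7|w − 1| < 7·(ϵ/7) = ϵ.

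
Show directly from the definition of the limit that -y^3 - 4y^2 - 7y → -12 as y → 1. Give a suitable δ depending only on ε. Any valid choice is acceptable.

δ = min(2, ε/36)

Let ε > 0. We want δ > 0 such that 0 < |y − 1| < δ implies |(-y^3 - 4y^2 - 7y) + 12| < ε.
(-y^3 - 4y^2 - 7y) + 12 = -y^3 - 4y^2 - 7y + 12 = (y − 1)(-y^2 - 5y - 12).
So |(-y^3 - 4y^2 - 7y) + 12| = |y − 1|·|-y^2 - 5y - 12|.
Require δ ≤ 2. Then |y − 1| < 2 gives |y| < 3, and by the triangle inequality |-y^2 - 5y - 12| ≤ 3^2 + 5·3 + 12 = 36.
Hence |(-y^3 - 4y^2 - 7y) + 12| ≤ 36|y − 1| < ε provided |y − 1| < ε/36.
Choosing δ = min(2, ε/36) ensures both conditions, hence |(-y^3 - 4y^2 - 7y) + 12| < ε.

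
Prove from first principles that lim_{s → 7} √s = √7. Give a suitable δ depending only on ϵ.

δ = min(7, √7·ϵ)

Suppose ϵ > 0. We want δ > 0 such that 0 < |s − 7| < δ implies |√s − √7| < ϵ.
Rationalise: √s − √7 = (s − 7)/(√s + √7), so |√s − √7| = |s − 7|/(√s + √7).
Restrict δ ≤ 7 so that |s − 7| < 7 forces s > 0, and then √s + √7 > √7.
Hence |√s − √7| < |s − 7|/√7, which is < ϵ once |s − 7| < √7·ϵ.
Take δ = min(7, √7·ϵ). If 0 < |s − 7| < δ then s > 0 and |√s − √7| < |s − 7|/√7 < ϵ.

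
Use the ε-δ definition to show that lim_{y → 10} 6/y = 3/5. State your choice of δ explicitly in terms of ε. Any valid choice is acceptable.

δ = min(5, (25/3)ε)

Let ε > 0 be given. We seek δ > 0 such that 0 < |y − 10| < δ implies |6/y − (3/5)| < ε.
|6/y − (3/5)| = 6·|10 − y|/(10·|y|) = 6|y − 10|/(10|y|).
Require δ ≤ 5 so that |y| > 10 − 5 = 5, hence 10|y| > 50.
Then |6/y − (3/5)| < 6|y − 10|/50, which is < ε when |y − 10| < (25/3)ε.
Take δ = min(5, (25/3)ε). Then 0 < |y − 10| < δ gives both |y − 10| < 5 and |y − 10| < (25/3)ε, so |6/y − (3/5)| < ε.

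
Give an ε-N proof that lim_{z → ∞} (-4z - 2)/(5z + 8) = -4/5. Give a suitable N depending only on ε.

N = (22/25)/ε

Fix ε > 0. We seek N > 0 such that z > N implies |(-4z - 2)/(5z + 8) + 4/5| < ε.
(-4z - 2)/(5z + 8) + 4/5 = (5(-4z - 2) − (-4)(5z + 8)) / (5(5z + 8)) = 22/(5(5z + 8)).
For z > 0 we have 5z + 8 > 5z, so |(-4z - 2)/(5z + 8) + 4/5| = 22/(5(5z + 8)) < 22/(5·5z) = (22/25)/z.
Thus |(-4z - 2)/(5z + 8) + 4/5| < ε whenever z > (22/25)/ε.
Take N = (22/25)/ε. If z > N then |(-4z - 2)/(5z + 8) + 4/5| < (22/25)/z < ε.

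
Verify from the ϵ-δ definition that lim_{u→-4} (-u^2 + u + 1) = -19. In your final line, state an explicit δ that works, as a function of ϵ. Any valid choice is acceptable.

δ = min(2, ϵ/11)

Fix ϵ > 0. We want δ > 0 such that 0 < |u + 4| < δ implies |(-u^2 + u + 1) + 19| < ϵ.
(-u^2 + u + 1) + 19 = -u^2 + u + 20 = (u + 4)(-u + 5).
So |(-u^2 + u + 1) + 19| = |u + 4|·|-u + 5|.
Require δ ≤ 2. Then |u + 4| < 2 gives |u| < 6, and by the triangle inequality |-u + 5| ≤ 6 + 5 = 11.
Hence |(-u^2 + u + 1) + 19| ≤ 11|u + 4| < ϵ provided |u + 4| < ϵ/11.
Choosing δ = min(2, ϵ/11) ensures both conditions, hence |(-u^2 + u + 1) + 19| < ϵ.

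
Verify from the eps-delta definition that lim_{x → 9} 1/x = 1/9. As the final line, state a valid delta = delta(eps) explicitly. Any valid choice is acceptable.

Let eps > 0. We seek delta > 0 such that 0 < |x − 9| < delta implies |1/x − (1/9)| < eps.
|1/x − (1/9)| = |9 − x|/(9·|x|) = |x − 9|/(9|x|).
Require delta ≤ 9/2 so that |x| > 9 − 9/2 = 9/2, hence 9|x| > 81/2.
Then |1/x − (1/9)| < |x − 9|/(81/2), which is < eps when |x − 9| < (81/2)eps.
Take delta = min(9/2, (81/2)eps). Then 0 < |x − 9| < delta gives both |x − 9| < 9/2 and |x − 9| < (81/2)eps, so |1/x − (1/9)| < eps.

delta = min(9/2, (81/2)eps)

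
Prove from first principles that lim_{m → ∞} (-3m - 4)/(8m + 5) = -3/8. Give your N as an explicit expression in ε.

N = (17/64)/ε

Fix ε > 0. For m ≥ 1, |(-3m - 4)/(8m + 5) + 3/8| = |-17|/(8(8m + 5)) = 17/(8(8m + 5)).
Since 8m + 5 ≥ 8m for m ≥ 1, this is ≤ 17/(8·8m) = (17/64)/m.
So |(-3m - 4)/(8m + 5) + 3/8| < ε whenever m > (17/64)/ε.
Take N = (17/64)/ε. If m > N then |(-3m - 4)/(8m + 5) + 3/8| ≤ (17/64)/m < ε.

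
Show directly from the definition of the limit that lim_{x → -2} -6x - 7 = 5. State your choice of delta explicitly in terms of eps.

delta = eps/6

Let eps > 0. We need delta > 0 so that 0 < |x + 2| < delta implies |(-6x - 7) − 5| < eps.
Since (-6x - 7) − 5 = -6(x + 2), we have |(-6x - 7) − 5| = 6|x + 2|.
Thus it suffices that |x + 2| < eps/6.
Take delta = eps/6. If 0 < |x + 2| < delta then |(-6x - 7) − 5| = 6|x + 2| < 6·(eps/6) = eps.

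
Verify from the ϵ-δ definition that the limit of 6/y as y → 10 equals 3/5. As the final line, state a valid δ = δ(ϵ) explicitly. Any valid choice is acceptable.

δ = min(5, (25/3)ϵ)

Let ϵ > 0 be given. We seek δ > 0 such that 0 < |y − 10| < δ implies |6/y − (3/5)| < ϵ.
|6/y − (3/5)| = 6·|10 − y|/(10·|y|) = 6|y − 10|/(10|y|).
Require δ ≤ 5 so that |y| > 10 − 5 = 5, hence 10|y| > 50.
Then |6/y − (3/5)| < 6|y − 10|/50, which is < ϵ when |y − 10| < (25/3)ϵ.
Take δ = min(5, (25/3)ϵ). Then 0 < |y − 10| < δ gives both |y − 10| < 5 and |y − 10| < (25/3)ϵ, so |6/y − (3/5)| < ϵ.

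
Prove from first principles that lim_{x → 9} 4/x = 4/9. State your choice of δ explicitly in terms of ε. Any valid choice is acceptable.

δ = min(9/2, (81/8)ε)

Let ε > 0. We seek δ > 0 such that 0 < |x − 9| < δ implies |4/x − (4/9)| < ε.
|4/x − (4/9)| = 4·|9 − x|/(9·|x|) = 4|x − 9|/(9|x|).
Restrict δ ≤ 9/2. Then |x − 9| < 9/2 gives |x| > 9/2, so 9|x| > 81/2.
Then |4/x − (4/9)| < 4|x − 9|/(81/2), which is < ε when |x − 9| < (81/8)ε.
Take δ = min(9/2, (81/8)ε). Then 0 < |x − 9| < δ gives both |x − 9| < 9/2 and |x − 9| < (81/8)ε, so |4/x − (4/9)| < ε.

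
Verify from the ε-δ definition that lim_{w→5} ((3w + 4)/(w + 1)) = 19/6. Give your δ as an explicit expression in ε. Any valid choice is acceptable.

δ = min(3, 18ε)

Let ε > 0. We want δ > 0 with 0 < |w − 5| < δ ⇒ |(3w + 4)/(w + 1) − (19/6)| < ε.
Combining over a common denominator, (3w + 4)/(w + 1) − (19/6) = [(3w + 4)·6 − 19·(w + 1)] / [6·(w + 1)] = -1(w − 5) / (6(w + 1)).
So |(3w + 4)/(w + 1) − (19/6)| = |w − 5| / (6·|w + 1|).
Require δ ≤ 3, so |w + 1| ≥ |6| − |w − 5| > 6 − 3 = 3.
Hence |(3w + 4)/(w + 1) − (19/6)| < |w − 5|/(6·3) = (1/18)|w − 5|, which is < ε once |w − 5| < 18ε.
Take δ = min(3, 18ε). Then 0 < |w − 5| < δ forces both bounds, so |(3w + 4)/(w + 1) − (19/6)| < ε.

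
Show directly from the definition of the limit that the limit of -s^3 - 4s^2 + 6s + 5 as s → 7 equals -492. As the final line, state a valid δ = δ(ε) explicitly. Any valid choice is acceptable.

δ = min(1, ε/223)

Let ε > 0 be given. We want δ > 0 such that 0 < |s − 7| < δ implies |(-s^3 - 4s^2 + 6s + 5) + 492| < ε.
(-s^3 - 4s^2 + 6s + 5) + 492 = -s^3 - 4s^2 + 6s + 497 = (s − 7)(-s^2 - 11s - 71).
So |(-s^3 - 4s^2 + 6s + 5) + 492| = |s − 7|·|-s^2 - 11s - 71|.
Assume first that |s − 7| < 1, so |s| < 8. Then |-s^2 - 11s - 71| ≤ 8^2 + 11·8 + 71 = 223.
Hence |(-s^3 - 4s^2 + 6s + 5) + 492| ≤ 223|s − 7| < ε provided |s − 7| < ε/223.
Choosing δ = min(1, ε/223) ensures both conditions, hence |(-s^3 - 4s^2 + 6s + 5) + 492| < ε.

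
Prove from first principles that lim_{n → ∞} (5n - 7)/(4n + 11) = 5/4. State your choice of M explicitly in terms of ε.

M = (83/16)/ε

Suppose ε > 0. For n ≥ 1, |(5n - 7)/(4n + 11) − (5/4)| = |-83|/(4(4n + 11)) = 83/(4(4n + 11)).
Since 4n + 11 ≥ 4n for n ≥ 1, this is ≤ 83/(4·4n) = (83/16)/n.
So |(5n - 7)/(4n + 11) − (5/4)| < ε whenever n > (83/16)/ε.
Take M = (83/16)/ε. If n > M then |(5n - 7)/(4n + 11) − (5/4)| ≤ (83/16)/n < ε.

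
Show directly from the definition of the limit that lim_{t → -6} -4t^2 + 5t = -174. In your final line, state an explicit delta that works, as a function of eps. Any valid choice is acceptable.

delta = min(1, eps/57)

Let eps > 0 be given. We want delta > 0 such that 0 < |t + 6| < delta implies |(-4t^2 + 5t) + 174| < eps.
(-4t^2 + 5t) + 174 = -4t^2 + 5t + 174 = (t + 6)(-4t + 29).
So |(-4t^2 + 5t) + 174| = |t + 6|·|-4t + 29|.
Require delta ≤ 1. Then |t + 6| < 1 gives |t| < 7, and by the triangle inequality |-4t + 29| ≤ 4·7 + 29 = 57.
Hence |(-4t^2 + 5t) + 174| ≤ 57|t + 6| < eps provided |t + 6| < eps/57.
Choosing delta = min(1, eps/57) ensures both conditions, hence |(-4t^2 + 5t) + 174| < eps.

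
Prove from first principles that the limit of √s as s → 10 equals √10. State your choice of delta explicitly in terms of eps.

Suppose eps > 0. We want delta > 0 such that 0 < |s − 10| < delta implies |√s − √10| < eps.
Rationalise: √s − √10 = (s − 10)/(√s + √10), so |√s − √10| = |s − 10|/(√s + √10).
Restrict delta ≤ 10 so that |s − 10| < 10 forces s > 0, and then √s + √10 > √10.
Hence |√s − √10| < |s − 10|/√10, which is < eps once |s − 10| < √10·eps.
Take delta = min(10, √10·eps). If 0 < |s − 10| < delta then s > 0 and |√s − √10| < |s − 10|/√10 < eps.

delta = min(10, √10·eps)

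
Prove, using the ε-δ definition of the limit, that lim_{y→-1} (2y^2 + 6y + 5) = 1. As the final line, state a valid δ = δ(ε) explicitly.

δ = min(1, ε/8)

Fix ε > 0. We want δ > 0 such that 0 < |y + 1| < δ implies |(2y^2 + 6y + 5) − 1| < ε.
(2y^2 + 6y + 5) − 1 = 2y^2 + 6y + 4 = (y + 1)(2y + 4).
So |(2y^2 + 6y + 5) − 1| = |y + 1|·|2y + 4|.
Assume first that |y + 1| < 1, so |y| < 2. Then |2y + 4| ≤ 2·2 + 4 = 8.
Hence |(2y^2 + 6y + 5) − 1| ≤ 8|y + 1| < ε provided |y + 1| < ε/8.
Take δ = min(1, ε/8). Then 0 < |y + 1| < δ gives both |y + 1| < 1 and |y + 1| < ε/8, so |(2y^2 + 6y + 5) − 1| < ε.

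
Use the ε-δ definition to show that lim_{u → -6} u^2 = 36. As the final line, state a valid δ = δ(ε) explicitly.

Let ε > 0 be given. We seek δ > 0 with 0 < |u + 6| < δ ⇒ |u^2 − 36| < ε.
Factor: u^2 − 36 = (u + 6)(u - 6), so |u^2 − 36| = |u + 6|·|u - 6|.
Restrict δ ≤ 2. Then |u + 6| < 2 gives |u| < 8, so by the triangle inequality |u - 6| ≤ 8 + 6 = 14.
Hence |u^2 − 36| ≤ 14|u + 6|, which is < ε once |u + 6| < ε/14.
Take δ = min(2, ε/14). If 0 < |u + 6| < δ then both bounds hold and |u^2 − 36| ≤ 14|u + 6| < 14·(ε/14) = ε.

δ = min(2, ε/14)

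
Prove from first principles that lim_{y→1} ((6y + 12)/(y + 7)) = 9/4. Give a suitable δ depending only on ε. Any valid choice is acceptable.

Let ε > 0. We want δ > 0 with 0 < |y − 1| < δ ⇒ |(6y + 12)/(y + 7) − (9/4)| < ε.
Combining over a common denominator, (6y + 12)/(y + 7) − (9/4) = [(6y + 12)·8 − 18·(y + 7)] / [8·(y + 7)] = 30(y − 1) / (8(y + 7)).
So |(6y + 12)/(y + 7) − (9/4)| = 30|y − 1| / (8·|y + 7|).
Require δ ≤ 4, so |y + 7| ≥ |8| − |y − 1| > 8 − 4 = 4.
Hence |(6y + 12)/(y + 7) − (9/4)| < 30|y − 1|/(8·4) = (15/16)|y − 1|, which is < ε once |y − 1| < (16/15)ε.
Take δ = min(4, (16/15)ε). Then 0 < |y − 1| < δ forces both bounds, so |(6y + 12)/(y + 7) − (9/4)| < ε.

δ = min(4, (16/15)ε)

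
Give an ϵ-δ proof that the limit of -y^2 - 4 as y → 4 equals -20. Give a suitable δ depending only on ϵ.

δ = min(2, ϵ/10)

Fix ϵ > 0. We want δ > 0 such that 0 < |y − 4| < δ implies |(-y^2 - 4) + 20| < ϵ.
(-y^2 - 4) + 20 = -y^2 + 16 = (y − 4)(-y - 4).
So |(-y^2 - 4) + 20| = |y − 4|·|-y - 4|.
Assume first that |y − 4| < 2, so |y| < 6. Then |-y - 4| ≤ 6 + 4 = 10.
Hence |(-y^2 - 4) + 20| ≤ 10|y − 4| < ϵ provided |y − 4| < ϵ/10.
Take δ = min(2, ϵ/10). Then 0 < |y − 4| < δ gives both |y − 4| < 2 and |y − 4| < ϵ/10, so |(-y^2 - 4) + 20| < ϵ.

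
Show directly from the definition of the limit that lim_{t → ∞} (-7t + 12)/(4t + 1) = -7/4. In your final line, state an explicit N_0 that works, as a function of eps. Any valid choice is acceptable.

N_0 = (55/16)/eps

Suppose eps > 0. We seek N_0 > 0 such that t > N_0 implies |(-7t + 12)/(4t + 1) + 7/4| < eps.
(-7t + 12)/(4t + 1) + 7/4 = (4(-7t + 12) − (-7)(4t + 1)) / (4(4t + 1)) = 55/(4(4t + 1)).
For t > 0 we have 4t + 1 > 4t, so |(-7t + 12)/(4t + 1) + 7/4| = 55/(4(4t + 1)) < 55/(4·4t) = (55/16)/t.
Thus |(-7t + 12)/(4t + 1) + 7/4| < eps whenever t > (55/16)/eps.
Take N_0 = (55/16)/eps. If t > N_0 then |(-7t + 12)/(4t + 1) + 7/4| < (55/16)/t < eps.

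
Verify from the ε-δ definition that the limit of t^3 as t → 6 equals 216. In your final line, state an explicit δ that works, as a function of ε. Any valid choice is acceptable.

Let ε > 0. We seek δ > 0 with 0 < |t − 6| < δ ⇒ |t^3 − 216| < ε.
Factor: t^3 − 216 = (t − 6)(t^2 + 6t + 36), so |t^3 − 216| = |t − 6|·|t^2 + 6t + 36|.
Restrict δ ≤ 1. Then |t − 6| < 1 gives |t| < 7, so by the triangle inequality |t^2 + 6t + 36| ≤ 7^2 + 6·7 + 36 = 127.
Hence |t^3 − 216| ≤ 127|t − 6|, which is < ε once |t − 6| < ε/127.
Take δ = min(1, ε/127). If 0 < |t − 6| < δ then both bounds hold and |t^3 − 216| ≤ 127|t − 6| < 127·(ε/127) = ε.

δ = min(1, ε/127)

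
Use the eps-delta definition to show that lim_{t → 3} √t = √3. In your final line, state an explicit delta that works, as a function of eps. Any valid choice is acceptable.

delta = min(3, √3·eps)

Let eps > 0 be given. We want delta > 0 such that 0 < |t − 3| < delta implies |√t − √3| < eps.
Multiplying by the conjugate, |√t − √3| = |t − 3|/(√t + √3).
Restrict delta ≤ 3 so that |t − 3| < 3 forces t > 0, and then √t + √3 > √3.
Hence |√t − √3| < |t − 3|/√3, which is < eps once |t − 3| < √3·eps.
Take delta = min(3, √3·eps). If 0 < |t − 3| < delta then t > 0 and |√t − √3| < |t − 3|/√3 < eps.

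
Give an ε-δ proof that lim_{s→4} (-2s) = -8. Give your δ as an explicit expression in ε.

Let ε > 0 be given. We need δ > 0 so that 0 < |s − 4| < δ implies |(-2s) + 8| < ε.
|(-2s) + 8| = |-2s + 8| = 2|s − 4|.
Thus it suffices that |s − 4| < ε/2.
Take δ = ε/2. If 0 < |s − 4| < δ then |(-2s) + 8| = 2|s − 4| < 2·(ε/2) = ε.

δ = ε/2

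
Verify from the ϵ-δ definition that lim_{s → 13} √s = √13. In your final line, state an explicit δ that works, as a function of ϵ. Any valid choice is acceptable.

δ = min(13, √13·ϵ)

Let ϵ > 0 be given. We want δ > 0 such that 0 < |s − 13| < δ implies |√s − √13| < ϵ.
Rationalise: √s − √13 = (s − 13)/(√s + √13), so |√s − √13| = |s − 13|/(√s + √13).
Restrict δ ≤ 13 so that |s − 13| < 13 forces s > 0, and then √s + √13 > √13.
Hence |√s − √13| < |s − 13|/√13, which is < ϵ once |s − 13| < √13·ϵ.
Take δ = min(13, √13·ϵ). If 0 < |s − 13| < δ then s > 0 and |√s − √13| < |s − 13|/√13 < ϵ.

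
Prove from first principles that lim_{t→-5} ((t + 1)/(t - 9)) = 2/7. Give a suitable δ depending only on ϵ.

δ = min(7, (49/5)ϵ)

Let ϵ > 0 be given. We want δ > 0 with 0 < |t + 5| < δ ⇒ |(t + 1)/(t - 9) − (2/7)| < ϵ.
Combining over a common denominator, (t + 1)/(t - 9) − (2/7) = [(t + 1)·(-14) − (-4)·(t - 9)] / [(-14)·(t - 9)] = -10(t + 5) / ((-14)(t - 9)).
So |(t + 1)/(t - 9) − (2/7)| = 10|t + 5| / (14·|t − 9|).
Require δ ≤ 7, so |t − 9| ≥ |-14| − |t + 5| > 14 − 7 = 7.
Hence |(t + 1)/(t - 9) − (2/7)| < 10|t + 5|/(14·7) = (5/49)|t + 5|, which is < ϵ once |t + 5| < (49/5)ϵ.
Take δ = min(7, (49/5)ϵ). Then 0 < |t + 5| < δ forces both bounds, so |(t + 1)/(t - 9) − (2/7)| < ϵ.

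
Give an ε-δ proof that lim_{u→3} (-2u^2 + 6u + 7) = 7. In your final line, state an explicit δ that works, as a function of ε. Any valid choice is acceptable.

δ = min(1, ε/8)

Fix ε > 0. We want δ > 0 such that 0 < |u − 3| < δ implies |(-2u^2 + 6u + 7) − 7| < ε.
(-2u^2 + 6u + 7) − 7 = -2u^2 + 6u = (u − 3)(-2u).
So |(-2u^2 + 6u + 7) − 7| = |u − 3|·|-2u|.
Assume first that |u − 3| < 1, so |u| < 4. Then |-2u| ≤ 2·4 = 8.
Hence |(-2u^2 + 6u + 7) − 7| ≤ 8|u − 3| < ε provided |u − 3| < ε/8.
Choosing δ = min(1, ε/8) ensures both conditions, hence |(-2u^2 + 6u + 7) − 7| < ε.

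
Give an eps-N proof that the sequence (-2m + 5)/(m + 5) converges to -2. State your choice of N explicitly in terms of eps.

Fix eps > 0. For m ≥ 1, |(-2m + 5)/(m + 5) + 2| = |15|/((m + 5)) = 15/((m + 5)).
Since m + 5 ≥ m for m ≥ 1, this is ≤ 15/(m) = 15/m.
So |(-2m + 5)/(m + 5) + 2| < eps whenever m > 15/eps.
Take N = 15/eps. If m > N then |(-2m + 5)/(m + 5) + 2| ≤ 15/m < eps.

N = 15/eps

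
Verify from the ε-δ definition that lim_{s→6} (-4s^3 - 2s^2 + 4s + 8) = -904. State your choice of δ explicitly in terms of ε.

Let ε > 0 be given. We want δ > 0 such that 0 < |s − 6| < δ implies |(-4s^3 - 2s^2 + 4s + 8) + 904| < ε.
(-4s^3 - 2s^2 + 4s + 8) + 904 = -4s^3 - 2s^2 + 4s + 912 = (s − 6)(-4s^2 - 26s - 152).
So |(-4s^3 - 2s^2 + 4s + 8) + 904| = |s − 6|·|-4s^2 - 26s - 152|.
Assume first that |s − 6| < 1, so |s| < 7. Then |-4s^2 - 26s - 152| ≤ 4·7^2 + 26·7 + 152 = 530.
Hence |(-4s^3 - 2s^2 + 4s + 8) + 904| ≤ 530|s − 6| < ε provided |s − 6| < ε/530.
Take δ = min(1, ε/530). Then 0 < |s − 6| < δ gives both |s − 6| < 1 and |s − 6| < ε/530, so |(-4s^3 - 2s^2 + 4s + 8) + 904| < ε.

δ = min(1, ε/530)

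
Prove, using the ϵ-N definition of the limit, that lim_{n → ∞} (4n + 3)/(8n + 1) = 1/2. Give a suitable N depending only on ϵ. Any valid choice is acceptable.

Suppose ϵ > 0. For n ≥ 1, |(4n + 3)/(8n + 1) − (1/2)| = |20|/(8(8n + 1)) = 20/(8(8n + 1)).
Since 8n + 1 ≥ 8n for n ≥ 1, this is ≤ 20/(8·8n) = (5/16)/n.
So |(4n + 3)/(8n + 1) − (1/2)| < ϵ whenever n > (5/16)/ϵ.
Take N = (5/16)/ϵ. If n > N then |(4n + 3)/(8n + 1) − (1/2)| ≤ (5/16)/n < ϵ.

N = (5/16)/ϵ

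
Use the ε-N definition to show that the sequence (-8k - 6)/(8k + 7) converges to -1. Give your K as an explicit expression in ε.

Fix ε > 0. For k ≥ 1, |(-8k - 6)/(8k + 7) + 1| = |8|/(8(8k + 7)) = 8/(8(8k + 7)).
Since 8k + 7 ≥ 8k for k ≥ 1, this is ≤ 8/(8·8k) = (1/8)/k.
So |(-8k - 6)/(8k + 7) + 1| < ε whenever k > (1/8)/ε.
Take K = (1/8)/ε. If k > K then |(-8k - 6)/(8k + 7) + 1| ≤ (1/8)/k < ε.

K = (1/8)/ε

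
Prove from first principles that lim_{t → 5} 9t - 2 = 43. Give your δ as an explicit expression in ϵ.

Let ϵ > 0. We need δ > 0 so that 0 < |t − 5| < δ implies |(9t - 2) − 43| < ϵ.
|(9t - 2) − 43| = |9t - 45| = 9|t − 5|.
Thus it suffices that |t − 5| < ϵ/9.
Take δ = ϵ/9. If 0 < |t − 5| < δ then |(9t - 2) − 43| = 9|t − 5| < 9·(ϵ/9) = ϵ.

δ = ϵ/9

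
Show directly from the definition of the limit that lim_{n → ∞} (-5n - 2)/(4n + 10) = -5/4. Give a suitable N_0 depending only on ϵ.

N_0 = (21/8)/ϵ

Let ϵ > 0 be given. For n ≥ 1, |(-5n - 2)/(4n + 10) + 5/4| = |42|/(4(4n + 10)) = 42/(4(4n + 10)).
Since 4n + 10 ≥ 4n for n ≥ 1, this is ≤ 42/(4·4n) = (21/8)/n.
So |(-5n - 2)/(4n + 10) + 5/4| < ϵ whenever n > (21/8)/ϵ.
Take N_0 = (21/8)/ϵ. If n > N_0 then |(-5n - 2)/(4n + 10) + 5/4| ≤ (21/8)/n < ϵ.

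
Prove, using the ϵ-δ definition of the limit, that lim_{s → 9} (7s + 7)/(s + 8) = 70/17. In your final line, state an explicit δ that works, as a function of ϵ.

Let ϵ > 0 be given. We want δ > 0 with 0 < |s − 9| < δ ⇒ |(7s + 7)/(s + 8) − (70/17)| < ϵ.
Combining over a common denominator, (7s + 7)/(s + 8) − (70/17) = [(7s + 7)·17 − 70·(s + 8)] / [17·(s + 8)] = 49(s − 9) / (17(s + 8)).
So |(7s + 7)/(s + 8) − (70/17)| = 49|s − 9| / (17·|s + 8|).
Restrict δ ≤ 17/2. Then |s − 9| < 17/2 gives |s + 8| = |(s − 9) + 17| ≥ 17 − 17/2 = 17/2.
Hence |(7s + 7)/(s + 8) − (70/17)| < 49|s − 9|/(17·(17/2)) = (98/289)|s − 9|, which is < ϵ once |s − 9| < (289/98)ϵ.
Take δ = min(17/2, (289/98)ϵ). Then 0 < |s − 9| < δ forces both bounds, so |(7s + 7)/(s + 8) − (70/17)| < ϵ.

δ = min(17/2, (289/98)ϵ)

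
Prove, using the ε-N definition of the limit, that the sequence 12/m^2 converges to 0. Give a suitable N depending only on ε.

N = (12/ε)^{1/2}

Let ε > 0 be given. For m ≥ 1, |12/m^2 − 0| = 12/m^2.
12/m^2 < ε ⇔ m^2 > 12/ε ⇔ m > (12/ε)^{1/2}.
Take N = (12/ε)^{1/2}. Then m > N implies 12/m^2 < ε.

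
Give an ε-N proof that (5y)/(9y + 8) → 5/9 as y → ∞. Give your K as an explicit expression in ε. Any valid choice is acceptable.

Let ε > 0. We seek K > 0 such that y > K implies |(5y)/(9y + 8) − (5/9)| < ε.
(5y)/(9y + 8) − (5/9) = (9(5y) − 5(9y + 8)) / (9(9y + 8)) = -40/(9(9y + 8)).
For y > 0 we have 9y + 8 > 9y, so |(5y)/(9y + 8) − (5/9)| = 40/(9(9y + 8)) < 40/(9·9y) = (40/81)/y.
Thus |(5y)/(9y + 8) − (5/9)| < ε whenever y > (40/81)/ε.
Take K = (40/81)/ε. If y > K then |(5y)/(9y + 8) − (5/9)| < (40/81)/y < ε.

K = (40/81)/ε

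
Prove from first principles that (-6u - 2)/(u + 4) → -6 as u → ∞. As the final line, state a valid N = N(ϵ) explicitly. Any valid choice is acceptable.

N = 22/ϵ

Let ϵ > 0 be given. We seek N > 0 such that u > N implies |(-6u - 2)/(u + 4) + 6| < ϵ.
(-6u - 2)/(u + 4) + 6 = ((-6u - 2) − (-6)(u + 4)) / ((u + 4)) = 22/((u + 4)).
For u > 0 we have u + 4 > u, so |(-6u - 2)/(u + 4) + 6| = 22/((u + 4)) < 22/(u) = 22/u.
Thus |(-6u - 2)/(u + 4) + 6| < ϵ whenever u > 22/ϵ.
Take N = 22/ϵ. If u > N then |(-6u - 2)/(u + 4) + 6| < 22/u < ϵ.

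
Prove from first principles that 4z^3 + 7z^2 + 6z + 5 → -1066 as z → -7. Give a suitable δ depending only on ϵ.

δ = min(2, ϵ/666)

Fix ϵ > 0. We want δ > 0 such that 0 < |z + 7| < δ implies |(4z^3 + 7z^2 + 6z + 5) + 1066| < ϵ.
(4z^3 + 7z^2 + 6z + 5) + 1066 = 4z^3 + 7z^2 + 6z + 1071 = (z + 7)(4z^2 - 21z + 153).
So |(4z^3 + 7z^2 + 6z + 5) + 1066| = |z + 7|·|4z^2 - 21z + 153|.
Require δ ≤ 2. Then |z + 7| < 2 gives |z| < 9, and by the triangle inequality |4z^2 - 21z + 153| ≤ 4·9^2 + 21·9 + 153 = 666.
Hence |(4z^3 + 7z^2 + 6z + 5) + 1066| ≤ 666|z + 7| < ϵ provided |z + 7| < ϵ/666.
Take δ = min(2, ϵ/666). Then 0 < |z + 7| < δ gives both |z + 7| < 2 and |z + 7| < ϵ/666, so |(4z^3 + 7z^2 + 6z + 5) + 1066| < ϵ.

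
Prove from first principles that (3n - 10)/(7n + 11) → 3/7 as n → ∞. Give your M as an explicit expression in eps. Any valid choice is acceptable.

Let eps > 0. For n ≥ 1, |(3n - 10)/(7n + 11) − (3/7)| = |-103|/(7(7n + 11)) = 103/(7(7n + 11)).
Since 7n + 11 ≥ 7n for n ≥ 1, this is ≤ 103/(7·7n) = (103/49)/n.
So |(3n - 10)/(7n + 11) − (3/7)| < eps whenever n > (103/49)/eps.
Take M = (103/49)/eps. If n > M then |(3n - 10)/(7n + 11) − (3/7)| ≤ (103/49)/n < eps.

M = (103/49)/eps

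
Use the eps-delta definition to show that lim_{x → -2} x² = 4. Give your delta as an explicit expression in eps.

Fix eps > 0. We seek delta > 0 with 0 < |x + 2| < delta ⇒ |x² − 4| < eps.
Factor: x² − 4 = (x + 2)(x - 2), so |x² − 4| = |x + 2|·|x - 2|.
Restrict delta ≤ 1. Then |x + 2| < 1 gives |x| < 3, so by the triangle inequality |x - 2| ≤ 3 + 2 = 5.
Hence |x² − 4| ≤ 5|x + 2|, which is < eps once |x + 2| < eps/5.
Take delta = min(1, eps/5). If 0 < |x + 2| < delta then both bounds hold and |x² − 4| ≤ 5|x + 2| < 5·(eps/5) = eps.

delta = min(1, eps/5)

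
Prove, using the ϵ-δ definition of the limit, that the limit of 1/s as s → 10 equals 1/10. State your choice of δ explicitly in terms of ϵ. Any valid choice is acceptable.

δ = min(5, 50ϵ)

Fix ϵ > 0. We seek δ > 0 such that 0 < |s − 10| < δ implies |1/s − (1/10)| < ϵ.
|1/s − (1/10)| = |10 − s|/(10·|s|) = |s − 10|/(10|s|).
Restrict δ ≤ 5. Then |s − 10| < 5 gives |s| > 5, so 10|s| > 50.
Then |1/s − (1/10)| < |s − 10|/50, which is < ϵ when |s − 10| < 50ϵ.
Take δ = min(5, 50ϵ). Then 0 < |s − 10| < δ gives both |s − 10| < 5 and |s − 10| < 50ϵ, so |1/s − (1/10)| < ϵ.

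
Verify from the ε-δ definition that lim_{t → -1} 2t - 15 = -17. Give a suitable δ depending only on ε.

δ = ε/2

Suppose ε > 0. We need δ > 0 so that 0 < |t + 1| < δ implies |(2t - 15) + 17| < ε.
Since (2t - 15) + 17 = 2(t + 1), we have |(2t - 15) + 17| = 2|t + 1|.
Thus it suffices that |t + 1| < ε/2.
Take δ = ε/2. If 0 < |t + 1| < δ then |(2t - 15) + 17| = 2|t + 1| < 2·(ε/2) = ε.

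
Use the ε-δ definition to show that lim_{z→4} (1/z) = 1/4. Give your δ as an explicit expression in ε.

δ = min(2, 8ε)

Let ε > 0. We seek δ > 0 such that 0 < |z − 4| < δ implies |1/z − (1/4)| < ε.
|1/z − (1/4)| = |4 − z|/(4·|z|) = |z − 4|/(4|z|).
Restrict δ ≤ 2. Then |z − 4| < 2 gives |z| > 2, so 4|z| > 8.
Then |1/z − (1/4)| < |z − 4|/8, which is < ε when |z − 4| < 8ε.
Take δ = min(2, 8ε). Then 0 < |z − 4| < δ gives both |z − 4| < 2 and |z − 4| < 8ε, so |1/z − (1/4)| < ε.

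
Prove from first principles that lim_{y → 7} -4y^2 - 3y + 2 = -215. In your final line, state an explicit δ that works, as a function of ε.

δ = min(1, ε/63)

Let ε > 0 be given. We want δ > 0 such that 0 < |y − 7| < δ implies |(-4y^2 - 3y + 2) + 215| < ε.
(-4y^2 - 3y + 2) + 215 = -4y^2 - 3y + 217 = (y − 7)(-4y - 31).
So |(-4y^2 - 3y + 2) + 215| = |y − 7|·|-4y - 31|.
Require δ ≤ 1. Then |y − 7| < 1 gives |y| < 8, and by the triangle inequality |-4y - 31| ≤ 4·8 + 31 = 63.
Hence |(-4y^2 - 3y + 2) + 215| ≤ 63|y − 7| < ε provided |y − 7| < ε/63.
Take δ = min(1, ε/63). Then 0 < |y − 7| < δ gives both |y − 7| < 1 and |y − 7| < ε/63, so |(-4y^2 - 3y + 2) + 215| < ε.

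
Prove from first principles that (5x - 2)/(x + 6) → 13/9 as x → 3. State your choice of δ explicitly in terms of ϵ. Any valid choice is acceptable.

Suppose ϵ > 0. We want δ > 0 with 0 < |x − 3| < δ ⇒ |(5x - 2)/(x + 6) − (13/9)| < ϵ.
Combining over a common denominator, (5x - 2)/(x + 6) − (13/9) = [(5x - 2)·9 − 13·(x + 6)] / [9·(x + 6)] = 32(x − 3) / (9(x + 6)).
So |(5x - 2)/(x + 6) − (13/9)| = 32|x − 3| / (9·|x + 6|).
Require δ ≤ 9/2, so |x + 6| ≥ |9| − |x − 3| > 9 − 9/2 = 9/2.
Hence |(5x - 2)/(x + 6) − (13/9)| < 32|x − 3|/(9·(9/2)) = (64/81)|x − 3|, which is < ϵ once |x − 3| < (81/64)ϵ.
Take δ = min(9/2, (81/64)ϵ). Then 0 < |x − 3| < δ forces both bounds, so |(5x - 2)/(x + 6) − (13/9)| < ϵ.

δ = min(9/2, (81/64)ϵ)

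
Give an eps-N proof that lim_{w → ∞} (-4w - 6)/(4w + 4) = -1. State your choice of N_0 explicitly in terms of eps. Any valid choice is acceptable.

Suppose eps > 0. We seek N_0 > 0 such that w > N_0 implies |(-4w - 6)/(4w + 4) + 1| < eps.
(-4w - 6)/(4w + 4) + 1 = (4(-4w - 6) − (-4)(4w + 4)) / (4(4w + 4)) = -8/(4(4w + 4)).
For w > 0 we have 4w + 4 > 4w, so |(-4w - 6)/(4w + 4) + 1| = 8/(4(4w + 4)) < 8/(4·4w) = (1/2)/w.
Thus |(-4w - 6)/(4w + 4) + 1| < eps whenever w > (1/2)/eps.
Take N_0 = (1/2)/eps. If w > N_0 then |(-4w - 6)/(4w + 4) + 1| < (1/2)/w < eps.

N_0 = (1/2)/eps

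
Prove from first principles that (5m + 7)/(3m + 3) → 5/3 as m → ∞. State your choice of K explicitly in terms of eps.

K = (2/3)/eps

Let eps > 0. For m ≥ 1, |(5m + 7)/(3m + 3) − (5/3)| = |6|/(3(3m + 3)) = 6/(3(3m + 3)).
Since 3m + 3 ≥ 3m for m ≥ 1, this is ≤ 6/(3·3m) = (2/3)/m.
So |(5m + 7)/(3m + 3) − (5/3)| < eps whenever m > (2/3)/eps.
Take K = (2/3)/eps. If m > K then |(5m + 7)/(3m + 3) − (5/3)| ≤ (2/3)/m < eps.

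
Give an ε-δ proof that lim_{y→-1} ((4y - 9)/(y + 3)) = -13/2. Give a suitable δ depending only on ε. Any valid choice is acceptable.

δ = min(1, (2/21)ε)

Let ε > 0 be given. We want δ > 0 with 0 < |y + 1| < δ ⇒ |(4y - 9)/(y + 3) + 13/2| < ε.
Combining over a common denominator, (4y - 9)/(y + 3) + 13/2 = [(4y - 9)·2 − (-13)·(y + 3)] / [2·(y + 3)] = 21(y + 1) / (2(y + 3)).
So |(4y - 9)/(y + 3) + 13/2| = 21|y + 1| / (2·|y + 3|).
Restrict δ ≤ 1. Then |y + 1| < 1 gives |y + 3| = |(y + 1) + 2| ≥ 2 − 1 = 1.
Hence |(4y - 9)/(y + 3) + 13/2| < 21|y + 1|/(2·1) = (21/2)|y + 1|, which is < ε once |y + 1| < (2/21)ε.
Take δ = min(1, (2/21)ε). Then 0 < |y + 1| < δ forces both bounds, so |(4y - 9)/(y + 3) + 13/2| < ε.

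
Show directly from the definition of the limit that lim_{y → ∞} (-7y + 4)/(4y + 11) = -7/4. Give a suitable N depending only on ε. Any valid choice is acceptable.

N = (93/16)/ε

Let ε > 0. We seek N > 0 such that y > N implies |(-7y + 4)/(4y + 11) + 7/4| < ε.
(-7y + 4)/(4y + 11) + 7/4 = (4(-7y + 4) − (-7)(4y + 11)) / (4(4y + 11)) = 93/(4(4y + 11)).
For y > 0 we have 4y + 11 > 4y, so |(-7y + 4)/(4y + 11) + 7/4| = 93/(4(4y + 11)) < 93/(4·4y) = (93/16)/y.
Thus |(-7y + 4)/(4y + 11) + 7/4| < ε whenever y > (93/16)/ε.
Take N = (93/16)/ε. If y > N then |(-7y + 4)/(4y + 11) + 7/4| < (93/16)/y < ε.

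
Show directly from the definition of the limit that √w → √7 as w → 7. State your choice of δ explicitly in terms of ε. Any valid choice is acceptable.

Let ε > 0 be given. We want δ > 0 such that 0 < |w − 7| < δ implies |√w − √7| < ε.
Multiplying by the conjugate, |√w − √7| = |w − 7|/(√w + √7).
Restrict δ ≤ 7 so that |w − 7| < 7 forces w > 0, and then √w + √7 > √7.
Hence |√w − √7| < |w − 7|/√7, which is < ε once |w − 7| < √7·ε.
Take δ = min(7, √7·ε). If 0 < |w − 7| < δ then w > 0 and |√w − √7| < |w − 7|/√7 < ε.

δ = min(7, √7·ε)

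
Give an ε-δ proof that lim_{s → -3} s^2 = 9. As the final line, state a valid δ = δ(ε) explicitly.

δ = min(1, ε/7)

Suppose ε > 0. We seek δ > 0 with 0 < |s + 3| < δ ⇒ |s^2 − 9| < ε.
Factor: s^2 − 9 = (s + 3)(s - 3), so |s^2 − 9| = |s + 3|·|s - 3|.
Impose δ ≤ 1 so that |s| < 4; then |s - 3| ≤ 7.
Hence |s^2 − 9| ≤ 7|s + 3|, which is < ε once |s + 3| < ε/7.
Take δ = min(1, ε/7). If 0 < |s + 3| < δ then both bounds hold and |s^2 − 9| ≤ 7|s + 3| < 7·(ε/7) = ε.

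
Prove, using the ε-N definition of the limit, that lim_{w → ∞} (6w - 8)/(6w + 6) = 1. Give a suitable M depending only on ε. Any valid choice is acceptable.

M = (7/3)/ε

Fix ε > 0. We seek M > 0 such that w > M implies |(6w - 8)/(6w + 6) − 1| < ε.
(6w - 8)/(6w + 6) − 1 = (6(6w - 8) − 6(6w + 6)) / (6(6w + 6)) = -84/(6(6w + 6)).
For w > 0 we have 6w + 6 > 6w, so |(6w - 8)/(6w + 6) − 1| = 84/(6(6w + 6)) < 84/(6·6w) = (7/3)/w.
Thus |(6w - 8)/(6w + 6) − 1| < ε whenever w > (7/3)/ε.
Take M = (7/3)/ε. If w > M then |(6w - 8)/(6w + 6) − 1| < (7/3)/w < ε.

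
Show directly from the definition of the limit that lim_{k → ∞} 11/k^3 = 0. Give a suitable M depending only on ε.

M = (11/ε)^{1/3}

Let ε > 0. For k ≥ 1, |11/k^3 − 0| = 11/k^3.
11/k^3 < ε ⇔ k^3 > 11/ε ⇔ k > (11/ε)^{1/3}.
Take M = (11/ε)^{1/3}. Then k > M implies 11/k^3 < ε.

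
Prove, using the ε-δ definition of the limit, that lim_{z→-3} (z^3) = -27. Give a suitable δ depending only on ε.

Let ε > 0. We seek δ > 0 with 0 < |z + 3| < δ ⇒ |z^3 + 27| < ε.
Factor: z^3 + 27 = (z + 3)(z^2 - 3z + 9), so |z^3 + 27| = |z + 3|·|z^2 - 3z + 9|.
Restrict δ ≤ 1. Then |z + 3| < 1 gives |z| < 4, so by the triangle inequality |z^2 - 3z + 9| ≤ 4^2 + 3·4 + 9 = 37.
Hence |z^3 + 27| ≤ 37|z + 3|, which is < ε once |z + 3| < ε/37.
Take δ = min(1, ε/37). If 0 < |z + 3| < δ then both bounds hold and |z^3 + 27| ≤ 37|z + 3| < 37·(ε/37) = ε.

δ = min(1, ε/37)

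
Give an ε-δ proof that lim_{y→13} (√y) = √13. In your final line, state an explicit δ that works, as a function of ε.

δ = min(13, √13·ε)

Fix ε > 0. We want δ > 0 such that 0 < |y − 13| < δ implies |√y − √13| < ε.
Multiplying by the conjugate, |√y − √13| = |y − 13|/(√y + √13).
Restrict δ ≤ 13 so that |y − 13| < 13 forces y > 0, and then √y + √13 > √13.
Hence |√y − √13| < |y − 13|/√13, which is < ε once |y − 13| < √13·ε.
Take δ = min(13, √13·ε). If 0 < |y − 13| < δ then y > 0 and |√y − √13| < |y − 13|/√13 < ε.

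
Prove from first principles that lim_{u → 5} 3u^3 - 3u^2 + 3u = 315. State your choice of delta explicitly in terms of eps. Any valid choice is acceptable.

delta = min(1, eps/243)

Let eps > 0 be given. We want delta > 0 such that 0 < |u − 5| < delta implies |(3u^3 - 3u^2 + 3u) − 315| < eps.
(3u^3 - 3u^2 + 3u) − 315 = 3u^3 - 3u^2 + 3u - 315 = (u − 5)(3u^2 + 12u + 63).
So |(3u^3 - 3u^2 + 3u) − 315| = |u − 5|·|3u^2 + 12u + 63|.
Assume first that |u − 5| < 1, so |u| < 6. Then |3u^2 + 12u + 63| ≤ 3·6^2 + 12·6 + 63 = 243.
Hence |(3u^3 - 3u^2 + 3u) − 315| ≤ 243|u − 5| < eps provided |u − 5| < eps/243.
Take delta = min(1, eps/243). Then 0 < |u − 5| < delta gives both |u − 5| < 1 and |u − 5| < eps/243, so |(3u^3 - 3u^2 + 3u) − 315| < eps.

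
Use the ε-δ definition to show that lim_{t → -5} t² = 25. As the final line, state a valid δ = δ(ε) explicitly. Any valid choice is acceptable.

Fix ε > 0. We seek δ > 0 with 0 < |t + 5| < δ ⇒ |t² − 25| < ε.
Factor: t² − 25 = (t + 5)(t - 5), so |t² − 25| = |t + 5|·|t - 5|.
Impose δ ≤ 1 so that |t| < 6; then |t - 5| ≤ 11.
Hence |t² − 25| ≤ 11|t + 5|, which is < ε once |t + 5| < ε/11.
Take δ = min(1, ε/11). If 0 < |t + 5| < δ then both bounds hold and |t² − 25| ≤ 11|t + 5| < 11·(ε/11) = ε.

δ = min(1, ε/11)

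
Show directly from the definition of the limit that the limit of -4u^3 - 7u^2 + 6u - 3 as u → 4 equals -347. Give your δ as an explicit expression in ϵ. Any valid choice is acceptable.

δ = min(2, ϵ/368)

Fix ϵ > 0. We want δ > 0 such that 0 < |u − 4| < δ implies |(-4u^3 - 7u^2 + 6u - 3) + 347| < ϵ.
(-4u^3 - 7u^2 + 6u - 3) + 347 = -4u^3 - 7u^2 + 6u + 344 = (u − 4)(-4u^2 - 23u - 86).
So |(-4u^3 - 7u^2 + 6u - 3) + 347| = |u − 4|·|-4u^2 - 23u - 86|.
Require δ ≤ 2. Then |u − 4| < 2 gives |u| < 6, and by the triangle inequality |-4u^2 - 23u - 86| ≤ 4·6^2 + 23·6 + 86 = 368.
Hence |(-4u^3 - 7u^2 + 6u - 3) + 347| ≤ 368|u − 4| < ϵ provided |u − 4| < ϵ/368.
Take δ = min(2, ϵ/368). Then 0 < |u − 4| < δ gives both |u − 4| < 2 and |u − 4| < ϵ/368, so |(-4u^3 - 7u^2 + 6u - 3) + 347| < ϵ.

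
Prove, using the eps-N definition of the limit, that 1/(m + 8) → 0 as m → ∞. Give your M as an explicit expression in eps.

Let eps > 0. For m ≥ 1, |1/(m + 8) − 0| = 1/(m + 8) ≤ 1/m.
We need 1/m < eps, i.e. m > 1/eps.
Take M = 1/eps. If m > M then |1/(m + 8)| ≤ 1/m < eps.

M = 1/eps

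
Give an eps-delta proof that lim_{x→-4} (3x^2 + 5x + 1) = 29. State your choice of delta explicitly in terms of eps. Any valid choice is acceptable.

delta = min(1, eps/22)

Let eps > 0 be given. We want delta > 0 such that 0 < |x + 4| < delta implies |(3x^2 + 5x + 1) − 29| < eps.
(3x^2 + 5x + 1) − 29 = 3x^2 + 5x - 28 = (x + 4)(3x - 7).
So |(3x^2 + 5x + 1) − 29| = |x + 4|·|3x - 7|.
Assume first that |x + 4| < 1, so |x| < 5. Then |3x - 7| ≤ 3·5 + 7 = 22.
Hence |(3x^2 + 5x + 1) − 29| ≤ 22|x + 4| < eps provided |x + 4| < eps/22.
Choosing delta = min(1, eps/22) ensures both conditions, hence |(3x^2 + 5x + 1) − 29| < eps.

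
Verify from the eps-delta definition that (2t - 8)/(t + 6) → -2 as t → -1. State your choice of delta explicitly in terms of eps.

Fix eps > 0. We want delta > 0 with 0 < |t + 1| < delta ⇒ |(2t - 8)/(t + 6) + 2| < eps.
Combining over a common denominator, (2t - 8)/(t + 6) + 2 = [(2t - 8)·5 − (-10)·(t + 6)] / [5·(t + 6)] = 20(t + 1) / (5(t + 6)).
So |(2t - 8)/(t + 6) + 2| = 20|t + 1| / (5·|t + 6|).
Restrict delta ≤ 5/2. Then |t + 1| < 5/2 gives |t + 6| = |(t + 1) + 5| ≥ 5 − 5/2 = 5/2.
Hence |(2t - 8)/(t + 6) + 2| < 20|t + 1|/(5·(5/2)) = (8/5)|t + 1|, which is < eps once |t + 1| < (5/8)eps.
Take delta = min(5/2, (5/8)eps). Then 0 < |t + 1| < delta forces both bounds, so |(2t - 8)/(t + 6) + 2| < eps.

delta = min(5/2, (5/8)eps)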